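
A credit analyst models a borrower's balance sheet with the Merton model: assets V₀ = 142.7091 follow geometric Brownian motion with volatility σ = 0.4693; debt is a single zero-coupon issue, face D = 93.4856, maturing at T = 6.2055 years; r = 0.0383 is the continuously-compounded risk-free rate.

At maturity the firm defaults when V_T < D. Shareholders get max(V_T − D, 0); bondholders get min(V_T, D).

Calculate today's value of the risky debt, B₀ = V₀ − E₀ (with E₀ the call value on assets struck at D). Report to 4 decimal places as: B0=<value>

Apply the equity-as-call identities (strike 93.4856, horizon 6.2055 years):
d₁ = [ln(V₀/D) + (r + σ²/2)T] / (σ√T)
   = [ln(142.7091/93.4856) + (0.0383 + 0.5·0.4693²)·6.2055] / (0.4693·√6.2055)
   = [0.423001 + 0.921028] / 1.169066 = 1.149661
d₂ = d₁ − σ√T = 1.149661 − 1.169066 = -0.019405
N(d₁) = 0.874858,  N(d₂) = 0.492259,  e^(−rT) = 0.788462
E₀ = V₀·N(d₁) − D·e^(−rT)·N(d₂)
   = 142.7091·0.874858 − 93.4856·0.788462·0.492259 = 88.565875
B₀ = V₀ − E₀ = 142.7091 − 88.565875 = 54.143225

B0=54.1432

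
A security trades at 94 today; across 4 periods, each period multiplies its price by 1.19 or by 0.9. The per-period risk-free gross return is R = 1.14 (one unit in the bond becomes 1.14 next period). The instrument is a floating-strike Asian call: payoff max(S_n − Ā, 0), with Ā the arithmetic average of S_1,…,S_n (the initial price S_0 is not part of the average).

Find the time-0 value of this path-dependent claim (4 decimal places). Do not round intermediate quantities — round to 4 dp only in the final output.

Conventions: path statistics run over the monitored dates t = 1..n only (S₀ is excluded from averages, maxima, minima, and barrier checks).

With p* = (R−d)/(u−d) = 0.8276, sum probability × payoff across the paths and divide by R^4.
Enumerate all 2^4 = 16 price paths (U = up ×1.19, D = down ×0.9); each path with k up-moves has probability p*^k·(1−p*)^(4−k).
DDDD: Ā=72.7348, payoff=0.0000, prob=0.000884
UDDD: Ā=96.1716, payoff=0.0000, prob=0.004242
DUDD: Ā=89.3566, payoff=0.0000, prob=0.004242
UUDD: Ā=118.1493, payoff=0.0000, prob=0.020360
DDUD: Ā=83.2231, payoff=0.0000, prob=0.004242
UDUD: Ā=110.0395, payoff=0.0000, prob=0.020360
DUUD: Ā=103.2245, payoff=4.5974, prob=0.020360
UUUD: Ā=136.4857, payoff=6.0788, prob=0.097726
DDDU: Ā=77.7030, payoff=3.8430, prob=0.004242
UDDU: Ā=102.7406, payoff=5.0812, prob=0.020360
DUDU: Ā=95.9256, payoff=11.8962, prob=0.020360
UUDU: Ā=126.8350, payoff=15.7295, prob=0.097726
DDUU: Ā=89.7921, payoff=18.0297, prob=0.020360
UDUU: Ā=118.7251, payoff=23.8393, prob=0.097726
DUUU: Ā=111.9101, payoff=30.6543, prob=0.097726
UUUU: Ā=147.9701, payoff=40.5318, prob=0.469087
Price = Σ prob·payoff / R^4 = 27.292276 / 1.688960 = 16.1592

price = 16.1592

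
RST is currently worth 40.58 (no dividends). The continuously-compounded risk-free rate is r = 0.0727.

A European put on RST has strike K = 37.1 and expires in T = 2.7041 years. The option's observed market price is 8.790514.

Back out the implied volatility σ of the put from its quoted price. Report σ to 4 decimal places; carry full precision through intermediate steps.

sigma = 0.5944

At σ = 0.5944 the Black–Scholes value reproduces the quote:
σ√T = 0.5944·√2.7041 = 0.977440
d₁ = (ln(S/K) + (r+σ²/2)T) / (σ√T) = (ln(40.58/37.1) + (0.0727+0.5944²/2)·2.7041) / 0.977440 = (0.089658 + 0.674283) / 0.977440 = 0.781573
d₂ = d₁ − σ√T = 0.781573 − 0.977440 = -0.195867
e^{−rT} = 0.821529
N(−d₁) = 0.217233,  N(−d₂) = 0.577643
V = K·e^{−rT}·N(−d₂) − S·N(−d₁) = 17.605817 − 8.815303 = 8.790514 (equal to the quote); since ∂V/∂σ > 0 for all σ, the implied volatility is unique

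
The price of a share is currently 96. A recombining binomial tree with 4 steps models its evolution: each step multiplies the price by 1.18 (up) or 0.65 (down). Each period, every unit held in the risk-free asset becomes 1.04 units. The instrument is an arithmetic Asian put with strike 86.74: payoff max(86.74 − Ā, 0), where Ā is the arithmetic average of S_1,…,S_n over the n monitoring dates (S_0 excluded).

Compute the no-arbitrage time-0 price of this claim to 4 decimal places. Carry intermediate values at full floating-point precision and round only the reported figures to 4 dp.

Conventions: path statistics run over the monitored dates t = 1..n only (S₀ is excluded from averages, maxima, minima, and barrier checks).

price = 5.4473

Under the martingale measure an up-move has probability p* = 0.7358; value the claim as the probability-weighted average of per-path payoffs, discounted 4 periods at R = 1.04.
Enumerate all 2^4 = 16 price paths (U = up ×1.18, D = down ×0.65); each path with k up-moves has probability p*^k·(1−p*)^(4−k).
DDDD: Ā=36.6151, payoff=50.1249, prob=0.004869
UDDD: Ā=66.4706, payoff=20.2694, prob=0.013563
DUDD: Ā=53.7506, payoff=32.9894, prob=0.013563
UUDD: Ā=97.5780, payoff=0.0000, prob=0.037782
DDUD: Ā=45.4826, payoff=41.2574, prob=0.013563
UDUD: Ā=82.5684, payoff=4.1716, prob=0.037782
DUUD: Ā=69.8484, payoff=16.8916, prob=0.037782
UUUD: Ā=126.8017, payoff=0.0000, prob=0.105249
DDDU: Ā=40.1084, payoff=46.6316, prob=0.013563
UDDU: Ā=72.8121, payoff=13.9279, prob=0.037782
DUDU: Ā=60.0921, payoff=26.6479, prob=0.037782
UUDU: Ā=109.0903, payoff=0.0000, prob=0.105249
DDUU: Ā=51.8241, payoff=34.9159, prob=0.037782
UDUU: Ā=94.0807, payoff=0.0000, prob=0.105249
DUUU: Ā=81.3607, payoff=5.3793, prob=0.105249
UUUU: Ā=147.7010, payoff=0.0000, prob=0.293194
Price = Σ prob·payoff / R^4 = 6.372554 / 1.169859 = 5.4473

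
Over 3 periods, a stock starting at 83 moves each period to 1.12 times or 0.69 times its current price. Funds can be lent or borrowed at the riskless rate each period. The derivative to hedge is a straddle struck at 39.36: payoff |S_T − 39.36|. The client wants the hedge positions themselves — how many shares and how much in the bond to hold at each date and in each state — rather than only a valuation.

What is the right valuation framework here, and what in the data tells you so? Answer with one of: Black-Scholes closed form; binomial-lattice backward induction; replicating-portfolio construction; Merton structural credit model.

framework: replicating-portfolio construction

Key observation: the task asks for the hedge itself — share and bond holdings at every node of the 3-period tree on spot 83 with factors 1.12/0.69 — which is exactly what the replicating-portfolio construction produces.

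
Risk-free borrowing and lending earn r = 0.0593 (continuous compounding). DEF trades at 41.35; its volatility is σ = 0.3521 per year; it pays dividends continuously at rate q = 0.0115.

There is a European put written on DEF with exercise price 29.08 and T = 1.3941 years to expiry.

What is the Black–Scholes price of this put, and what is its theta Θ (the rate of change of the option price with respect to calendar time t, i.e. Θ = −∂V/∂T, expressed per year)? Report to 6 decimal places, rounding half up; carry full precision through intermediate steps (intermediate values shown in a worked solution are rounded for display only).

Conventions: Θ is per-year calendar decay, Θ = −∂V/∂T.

σ√T = 0.3521·√1.3941 = 0.415732
d₁ = (ln(S/K) + (r−q+σ²/2)T) / (σ√T) = (ln(41.35/29.08) + (0.0593−0.0115+0.3521²/2)·1.3941) / 0.415732 = (0.352022 + 0.153054) / 0.415732 = 1.214909
d₂ = d₁ − σ√T = 1.214909 − 0.415732 = 0.799178
e^{−rT} = 0.920655
e^{−qT} = 0.984096
N(−d₁) = 0.112200,  N(−d₂) = 0.212094
Put price V = K·e^{−rT}·N(−d₂) − S·e^{−qT}·N(−d₁) = 5.678308 − 4.565697 = 1.112612
φ(d₁) = (1/√(2π))·e^{−d₁²/2} = 0.190722
Θ = −S·e^{−qT}·φ(d₁)·σ/(2√T) − q·S·e^{−qT}·N(−d₁) + r·K·e^{−rT}·N(−d₂) = −1.157182 − 0.052506 + 0.336724 = -0.872964

price = 1.112612
Θ = -0.872964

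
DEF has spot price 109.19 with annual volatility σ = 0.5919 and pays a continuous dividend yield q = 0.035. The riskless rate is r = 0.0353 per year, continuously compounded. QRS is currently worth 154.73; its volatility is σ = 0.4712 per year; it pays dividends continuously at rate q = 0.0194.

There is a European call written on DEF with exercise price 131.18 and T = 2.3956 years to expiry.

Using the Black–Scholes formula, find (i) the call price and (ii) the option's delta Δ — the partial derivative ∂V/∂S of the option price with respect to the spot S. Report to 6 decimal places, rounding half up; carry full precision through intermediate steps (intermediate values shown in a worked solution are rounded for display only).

σ√T = 0.5919·√2.3956 = 0.916127
d₁ = (ln(S/K) + (r−q+σ²/2)T) / (σ√T) = (ln(109.19/131.18) + (0.0353−0.035+0.5919²/2)·2.3956) / 0.916127 = (-0.183481 + 0.420363) / 0.916127 = 0.258569
d₂ = d₁ − σ√T = 0.258569 − 0.916127 = -0.657558
e^{−rT} = 0.918912
e^{−qT} = 0.919573
N(d₁) = 0.602016,  N(d₂) = 0.255411
Call price V = S·e^{−qT}·N(d₁) − K·e^{−rT}·N(d₂) = 60.447319 − 30.788001 = 29.659318
Δ = e^{−qT}·N(d₁) = 0.553598

price = 29.659318
Δ = 0.553598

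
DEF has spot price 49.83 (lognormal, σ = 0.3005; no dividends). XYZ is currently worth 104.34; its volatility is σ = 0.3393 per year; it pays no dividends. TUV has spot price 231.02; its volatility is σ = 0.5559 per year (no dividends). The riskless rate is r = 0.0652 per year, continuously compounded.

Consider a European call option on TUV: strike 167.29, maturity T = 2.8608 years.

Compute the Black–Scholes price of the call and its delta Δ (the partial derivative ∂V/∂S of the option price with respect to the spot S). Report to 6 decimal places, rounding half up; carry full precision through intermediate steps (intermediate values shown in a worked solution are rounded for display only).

price = 121.651752
Δ = 0.844181

σ√T = 0.5559·√2.8608 = 0.940244
d₁ = (ln(S/K) + (r+σ²/2)T) / (σ√T) = (ln(231.02/167.29) + (0.0652+0.5559²/2)·2.8608) / 0.940244 = (0.322775 + 0.628553) / 0.940244 = 1.011790
d₂ = d₁ − σ√T = 1.011790 − 0.940244 = 0.071546
e^{−rT} = 0.829839
N(d₁) = 0.844181,  N(d₂) = 0.528518
Call price V = S·N(d₁) − K·e^{−rT}·N(d₂) = 195.022614 − 73.370862 = 121.651752
Δ = N(d₁) = 0.844181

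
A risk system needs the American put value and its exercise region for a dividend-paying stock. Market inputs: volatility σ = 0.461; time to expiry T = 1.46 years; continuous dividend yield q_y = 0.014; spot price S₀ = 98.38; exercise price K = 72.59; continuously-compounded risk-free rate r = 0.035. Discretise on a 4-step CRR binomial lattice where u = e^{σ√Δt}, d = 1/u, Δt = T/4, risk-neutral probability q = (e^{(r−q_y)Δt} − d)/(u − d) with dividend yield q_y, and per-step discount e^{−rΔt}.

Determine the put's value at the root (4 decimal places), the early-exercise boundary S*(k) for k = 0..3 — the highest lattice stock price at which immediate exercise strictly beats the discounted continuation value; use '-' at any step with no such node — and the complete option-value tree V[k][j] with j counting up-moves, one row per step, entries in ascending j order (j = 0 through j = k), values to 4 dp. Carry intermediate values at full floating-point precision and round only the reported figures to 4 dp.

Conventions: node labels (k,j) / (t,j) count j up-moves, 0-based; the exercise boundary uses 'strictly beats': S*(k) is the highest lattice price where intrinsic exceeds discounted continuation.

Δt=0.36500, u=1.32117, d=0.75691, q=0.44445, disc=e^(-rΔt)=0.98731
k=4 terminal: V=max(K-S,0) → 40.2993 16.2272 0.0000 0.0000 0.0000
k=3: j=0 S=42.6614 intr=29.9286 cont=29.2246 V=29.9286[EX]; j=1 S=74.4646 intr=0.0000 cont=8.9005 V=8.9005[hold]; j=2 S=129.9762 intr=0.0000 cont=0.0000 V=0.0000[hold]; j=3 S=226.8707 intr=0.0000 cont=0.0000 V=0.0000[hold]  S*(3)=42.6614
k=2: j=0 S=56.3628 intr=16.2272 cont=20.3213 V=20.3213[hold]; j=1 S=98.3800 intr=0.0000 cont=4.8819 V=4.8819[hold]; j=2 S=171.7201 intr=0.0000 cont=0.0000 V=0.0000[hold]  S*(2)=-
k=1: j=0 S=74.4646 intr=0.0000 cont=13.2883 V=13.2883[hold]; j=1 S=129.9762 intr=0.0000 cont=2.6777 V=2.6777[hold]  S*(1)=-
k=0: j=0 S=98.3800 intr=0.0000 cont=8.4636 V=8.4636[hold]  S*(0)=-

price = 8.4636
boundary = - - - 42.6614
tree:
8.4636
13.2883 2.6777
20.3213 4.8819 0.0000
29.9286 8.9005 0.0000 0.0000
40.2993 16.2272 0.0000 0.0000 0.0000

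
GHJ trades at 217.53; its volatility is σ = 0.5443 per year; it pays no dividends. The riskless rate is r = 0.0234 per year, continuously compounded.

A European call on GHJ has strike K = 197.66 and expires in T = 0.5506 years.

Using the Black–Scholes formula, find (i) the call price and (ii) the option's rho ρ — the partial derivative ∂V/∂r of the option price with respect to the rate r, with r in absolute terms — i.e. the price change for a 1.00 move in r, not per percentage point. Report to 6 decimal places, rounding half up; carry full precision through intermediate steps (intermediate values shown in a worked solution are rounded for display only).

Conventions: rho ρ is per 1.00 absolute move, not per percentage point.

price = 45.391395
ρ = 56.594204

σ√T = 0.5443·√0.5506 = 0.403884
d₁ = (ln(S/K) + (r+σ²/2)T) / (σ√T) = (ln(217.53/197.66) + (0.0234+0.5443²/2)·0.5506) / 0.403884 = (0.095788 + 0.094445) / 0.403884 = 0.471010
d₂ = d₁ − σ√T = 0.471010 − 0.403884 = 0.067127
e^{−rT} = 0.987199
N(d₁) = 0.681183,  N(d₂) = 0.526760
Call price V = S·N(d₁) − K·e^{−rT}·N(d₂) = 148.177817 − 102.786422 = 45.391395
ρ = K·T·e^{−rT}·N(d₂) = 56.594204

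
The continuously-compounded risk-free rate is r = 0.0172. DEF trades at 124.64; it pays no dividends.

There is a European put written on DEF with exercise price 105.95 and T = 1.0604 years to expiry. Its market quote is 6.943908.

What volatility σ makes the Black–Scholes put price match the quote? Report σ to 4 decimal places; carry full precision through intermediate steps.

sigma = 0.3229

At σ = 0.3229 the Black–Scholes value reproduces the quote:
σ√T = 0.3229·√1.0604 = 0.332509
d₁ = (ln(S/K) + (r+σ²/2)T) / (σ√T) = (ln(124.64/105.95) + (0.0172+0.3229²/2)·1.0604) / 0.332509 = (0.162462 + 0.073520) / 0.332509 = 0.709702
d₂ = d₁ − σ√T = 0.709702 − 0.332509 = 0.377194
e^{−rT} = 0.981926
N(−d₁) = 0.238944,  N(−d₂) = 0.353015
V = K·e^{−rT}·N(−d₂) − S·N(−d₁) = 36.725932 − 29.782024 = 6.943908 (equal to the quote); since ∂V/∂σ > 0 for all σ, the implied volatility is unique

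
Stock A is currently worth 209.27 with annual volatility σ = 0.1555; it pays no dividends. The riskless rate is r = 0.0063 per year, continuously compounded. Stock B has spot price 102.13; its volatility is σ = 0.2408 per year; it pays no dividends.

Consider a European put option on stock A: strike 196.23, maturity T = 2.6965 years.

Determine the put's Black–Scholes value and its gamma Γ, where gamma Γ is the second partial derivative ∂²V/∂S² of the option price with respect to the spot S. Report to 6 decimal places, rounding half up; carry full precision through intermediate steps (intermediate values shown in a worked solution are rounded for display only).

σ√T = 0.1555·√2.6965 = 0.255347
d₁ = (ln(S/K) + (r+σ²/2)T) / (σ√T) = (ln(209.27/196.23) + (0.0063+0.1555²/2)·2.6965) / 0.255347 = (0.064338 + 0.049589) / 0.255347 = 0.446165
d₂ = d₁ − σ√T = 0.446165 − 0.255347 = 0.190818
e^{−rT} = 0.983156
N(−d₁) = 0.327739,  N(−d₂) = 0.424334
Put price V = K·e^{−rT}·N(−d₂) − S·N(−d₁) = 81.864494 − 68.585958 = 13.278535
φ(d₁) = (1/√(2π))·e^{−d₁²/2} = 0.361147
Γ = φ(d₁) / (S·σ·√T) = 0.006758

price = 13.278535
Γ = 0.006758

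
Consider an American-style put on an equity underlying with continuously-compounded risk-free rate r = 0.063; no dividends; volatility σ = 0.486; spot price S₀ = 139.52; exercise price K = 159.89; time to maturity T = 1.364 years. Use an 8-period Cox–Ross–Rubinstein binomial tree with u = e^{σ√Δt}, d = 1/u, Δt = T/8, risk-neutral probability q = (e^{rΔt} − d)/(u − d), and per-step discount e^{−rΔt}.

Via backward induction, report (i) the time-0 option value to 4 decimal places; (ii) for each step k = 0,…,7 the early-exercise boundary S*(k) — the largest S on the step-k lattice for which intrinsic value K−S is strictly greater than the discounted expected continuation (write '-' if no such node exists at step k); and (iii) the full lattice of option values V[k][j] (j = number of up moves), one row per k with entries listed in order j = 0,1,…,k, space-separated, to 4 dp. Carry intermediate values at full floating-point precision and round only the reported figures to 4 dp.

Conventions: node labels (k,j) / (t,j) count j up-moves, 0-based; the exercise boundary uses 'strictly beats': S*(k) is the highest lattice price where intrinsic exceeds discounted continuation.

Δt=0.17050, u=1.22223, d=0.81818, q=0.47673, disc=e^(-rΔt)=0.98932
k=8 terminal: V=max(K-S,0) → 131.8736 118.0378 97.3693 66.4936 20.3700 0.0000 0.0000 0.0000 0.0000
k=7: j=0 S=34.2425 intr=125.6475 cont=123.9393 V=125.6475[EX]; j=1 S=51.1530 intr=108.7370 cont=107.0287 V=108.7370[EX]; j=2 S=76.4148 intr=83.4752 cont=81.7670 V=83.4752[EX]; j=3 S=114.1520 intr=45.7380 cont=44.0298 V=45.7380[EX]; j=4 S=170.5256 intr=0.0000 cont=10.5452 V=10.5452[hold]; j=5 S=254.7392 intr=0.0000 cont=0.0000 V=0.0000[hold]; j=6 S=380.5414 intr=0.0000 cont=0.0000 V=0.0000[hold]; j=7 S=568.4707 intr=0.0000 cont=0.0000 V=0.0000[hold]  S*(7)=114.1520
k=6: j=0 S=41.8522 intr=118.0378 cont=116.3296 V=118.0378[EX]; j=1 S=62.5207 intr=97.3693 cont=95.6610 V=97.3693[EX]; j=2 S=93.3964 intr=66.4936 cont=64.7853 V=66.4936[EX]; j=3 S=139.5200 intr=20.3700 cont=28.6513 V=28.6513[hold]; j=4 S=208.4216 intr=0.0000 cont=5.4591 V=5.4591[hold]; j=5 S=311.3500 intr=0.0000 cont=0.0000 V=0.0000[hold]; j=6 S=465.1093 intr=0.0000 cont=0.0000 V=0.0000[hold]  S*(6)=93.3964
k=5: j=0 S=51.1530 intr=108.7370 cont=107.0287 V=108.7370[EX]; j=1 S=76.4148 intr=83.4752 cont=81.7670 V=83.4752[EX]; j=2 S=114.1520 intr=45.7380 cont=47.9355 V=47.9355[hold]; j=3 S=170.5256 intr=0.0000 cont=17.4070 V=17.4070[hold]; j=4 S=254.7392 intr=0.0000 cont=2.8261 V=2.8261[hold]; j=5 S=380.5414 intr=0.0000 cont=0.0000 V=0.0000[hold]  S*(5)=76.4148
k=4: j=0 S=62.5207 intr=97.3693 cont=95.6610 V=97.3693[EX]; j=1 S=93.3964 intr=66.4936 cont=65.8217 V=66.4936[EX]; j=2 S=139.5200 intr=20.3700 cont=33.0251 V=33.0251[hold]; j=3 S=208.4216 intr=0.0000 cont=10.3442 V=10.3442[hold]; j=4 S=311.3500 intr=0.0000 cont=1.4630 V=1.4630[hold]  S*(4)=93.3964
k=3: j=0 S=76.4148 intr=83.4752 cont=81.7670 V=83.4752[EX]; j=1 S=114.1520 intr=45.7380 cont=49.9983 V=49.9983[hold]; j=2 S=170.5256 intr=0.0000 cont=21.9752 V=21.9752[hold]; j=3 S=254.7392 intr=0.0000 cont=6.0450 V=6.0450[hold]  S*(3)=76.4148
k=2: j=0 S=93.3964 intr=66.4936 cont=66.7946 V=66.7946[hold]; j=1 S=139.5200 intr=20.3700 cont=36.2475 V=36.2475[hold]; j=2 S=208.4216 intr=0.0000 cont=14.2272 V=14.2272[hold]  S*(2)=-
k=1: j=0 S=114.1520 intr=45.7380 cont=51.6740 V=51.6740[hold]; j=1 S=170.5256 intr=0.0000 cont=25.4748 V=25.4748[hold]  S*(1)=-
k=0: j=0 S=139.5200 intr=20.3700 cont=38.7655 V=38.7655[hold]  S*(0)=-

price = 38.7655
boundary = - - - 76.4148 93.3964 76.4148 93.3964 114.1520
tree:
38.7655
51.6740 25.4748
66.7946 36.2475 14.2272
83.4752 49.9983 21.9752 6.0450
97.3693 66.4936 33.0251 10.3442 1.4630
108.7370 83.4752 47.9355 17.4070 2.8261 0.0000
118.0378 97.3693 66.4936 28.6513 5.4591 0.0000 0.0000
125.6475 108.7370 83.4752 45.7380 10.5452 0.0000 0.0000 0.0000
131.8736 118.0378 97.3693 66.4936 20.3700 0.0000 0.0000 0.0000 0.0000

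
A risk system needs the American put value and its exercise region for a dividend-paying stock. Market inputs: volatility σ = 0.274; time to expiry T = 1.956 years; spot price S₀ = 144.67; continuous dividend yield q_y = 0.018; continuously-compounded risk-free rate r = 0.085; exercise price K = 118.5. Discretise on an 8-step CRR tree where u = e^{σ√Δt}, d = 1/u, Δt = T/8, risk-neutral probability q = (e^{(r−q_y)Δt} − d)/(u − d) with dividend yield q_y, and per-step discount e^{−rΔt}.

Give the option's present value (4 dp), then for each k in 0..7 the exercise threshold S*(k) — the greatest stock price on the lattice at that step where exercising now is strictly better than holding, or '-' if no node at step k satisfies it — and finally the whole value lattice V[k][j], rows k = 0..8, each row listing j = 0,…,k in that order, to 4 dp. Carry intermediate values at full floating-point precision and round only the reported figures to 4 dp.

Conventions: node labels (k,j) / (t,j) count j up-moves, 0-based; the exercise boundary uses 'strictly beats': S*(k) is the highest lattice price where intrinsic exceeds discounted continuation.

params: Δt=0.24450 u=1.14509 d=0.87329 q=0.52695 e^(-rΔt)=0.97943
t_8 payoffs: 69.5608 54.3292 34.3571 8.1689 0.0000 0.0000 0.0000 0.0000 0.0000
t_7: node(7,0) S=56.0398 payoff=62.4602 vs cont=60.2689 → 62.4602 [stop]  node(7,1) S=73.4814 payoff=45.0186 vs cont=42.9040 → 45.0186 [stop]  node(7,2) S=96.3514 payoff=22.1486 vs cont=20.1344 → 22.1486 [stop]  node(7,3) S=126.3392 payoff=0.0000 vs cont=3.7848 → 3.7848 [wait]  node(7,4) S=165.6604 payoff=0.0000 vs cont=0.0000 → 0.0000 [wait]  node(7,5) S=217.2197 payoff=0.0000 vs cont=0.0000 → 0.0000 [wait]  node(7,6) S=284.8260 payoff=0.0000 vs cont=0.0000 → 0.0000 [wait]  node(7,7) S=373.4737 payoff=0.0000 vs cont=0.0000 → 0.0000 [wait]  ⇒ S*(7)=96.3514
t_6: node(6,0) S=64.1708 payoff=54.3292 vs cont=52.1737 → 54.3292 [stop]  node(6,1) S=84.1429 payoff=34.3571 vs cont=32.2893 → 34.3571 [stop]  node(6,2) S=110.3311 payoff=8.1689 vs cont=12.2154 → 12.2154 [wait]  node(6,3) S=144.6700 payoff=0.0000 vs cont=1.7536 → 1.7536 [wait]  node(6,4) S=189.6963 payoff=0.0000 vs cont=0.0000 → 0.0000 [wait]  node(6,5) S=248.7364 payoff=0.0000 vs cont=0.0000 → 0.0000 [wait]  node(6,6) S=326.1518 payoff=0.0000 vs cont=0.0000 → 0.0000 [wait]  ⇒ S*(6)=84.1429
t_5: node(5,0) S=73.4814 payoff=45.0186 vs cont=42.9040 → 45.0186 [stop]  node(5,1) S=96.3514 payoff=22.1486 vs cont=22.2229 → 22.2229 [wait]  node(5,2) S=126.3392 payoff=0.0000 vs cont=6.5647 → 6.5647 [wait]  node(5,3) S=165.6604 payoff=0.0000 vs cont=0.8125 → 0.8125 [wait]  node(5,4) S=217.2197 payoff=0.0000 vs cont=0.0000 → 0.0000 [wait]  node(5,5) S=284.8260 payoff=0.0000 vs cont=0.0000 → 0.0000 [wait]  ⇒ S*(5)=73.4814
t_4: node(4,0) S=84.1429 payoff=34.3571 vs cont=32.3276 → 34.3571 [stop]  node(4,1) S=110.3311 payoff=8.1689 vs cont=13.6845 → 13.6845 [wait]  node(4,2) S=144.6700 payoff=0.0000 vs cont=3.4609 → 3.4609 [wait]  node(4,3) S=189.6963 payoff=0.0000 vs cont=0.3764 → 0.3764 [wait]  node(4,4) S=248.7364 payoff=0.0000 vs cont=0.0000 → 0.0000 [wait]  ⇒ S*(4)=84.1429
t_3: node(3,0) S=96.3514 payoff=22.1486 vs cont=22.9811 → 22.9811 [wait]  node(3,1) S=126.3392 payoff=0.0000 vs cont=8.1265 → 8.1265 [wait]  node(3,2) S=165.6604 payoff=0.0000 vs cont=1.7978 → 1.7978 [wait]  node(3,3) S=217.2197 payoff=0.0000 vs cont=0.1744 → 0.1744 [wait]  ⇒ S*(3)=-
t_2: node(2,0) S=110.3311 payoff=8.1689 vs cont=14.8418 → 14.8418 [wait]  node(2,1) S=144.6700 payoff=0.0000 vs cont=4.6931 → 4.6931 [wait]  node(2,2) S=189.6963 payoff=0.0000 vs cont=0.9230 → 0.9230 [wait]  ⇒ S*(2)=-
t_1: node(1,0) S=126.3392 payoff=0.0000 vs cont=9.2987 → 9.2987 [wait]  node(1,1) S=165.6604 payoff=0.0000 vs cont=2.6508 → 2.6508 [wait]  ⇒ S*(1)=-
t_0: node(0,0) S=144.6700 payoff=0.0000 vs cont=5.6764 → 5.6764 [wait]  ⇒ S*(0)=-

price = 5.6764
boundary = - - - - 84.1429 73.4814 84.1429 96.3514
tree:
5.6764
9.2987 2.6508
14.8418 4.6931 0.9230
22.9811 8.1265 1.7978 0.1744
34.3571 13.6845 3.4609 0.3764 0.0000
45.0186 22.2229 6.5647 0.8125 0.0000 0.0000
54.3292 34.3571 12.2154 1.7536 0.0000 0.0000 0.0000
62.4602 45.0186 22.1486 3.7848 0.0000 0.0000 0.0000 0.0000
69.5608 54.3292 34.3571 8.1689 0.0000 0.0000 0.0000 0.0000 0.0000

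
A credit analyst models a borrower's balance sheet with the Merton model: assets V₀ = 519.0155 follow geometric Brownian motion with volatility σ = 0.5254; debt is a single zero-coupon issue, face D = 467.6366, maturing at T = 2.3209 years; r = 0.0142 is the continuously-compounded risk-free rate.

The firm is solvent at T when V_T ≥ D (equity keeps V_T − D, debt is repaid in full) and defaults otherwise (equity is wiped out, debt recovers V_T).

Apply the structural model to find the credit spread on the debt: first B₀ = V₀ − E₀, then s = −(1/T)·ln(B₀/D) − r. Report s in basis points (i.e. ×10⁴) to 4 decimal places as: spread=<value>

With assets at 519.0155 and a single debt payment of 467.6366 at 2.3209 years:
d₁ = [ln(V₀/D) + (r + σ²/2)T] / (σ√T)
   = [ln(519.0155/467.6366) + (0.0142 + 0.5·0.5254²)·2.3209] / (0.5254·√2.3209)
   = [0.104242 + 0.353293] / 0.800421 = 0.571619
d₂ = d₁ − σ√T = 0.571619 − 0.800421 = -0.228802
N(d₁) = 0.716210,  N(d₂) = 0.409512,  e^(−rT) = 0.967580
E₀ = V₀·N(d₁) − D·e^(−rT)·N(d₂)
   = 519.0155·0.716210 − 467.6366·0.967580·0.409512 = 186.429916
B₀ = V₀ − E₀ = 519.0155 − 186.429916 = 332.585584
spread = −(1/T)·ln(B₀/D) − r = −(1/2.3209)·ln(332.585584/467.6366) − 0.0142 = 0.13263712
in basis points: 0.13263712 × 10⁴ = 1326.3712 bp

spread=1326.3712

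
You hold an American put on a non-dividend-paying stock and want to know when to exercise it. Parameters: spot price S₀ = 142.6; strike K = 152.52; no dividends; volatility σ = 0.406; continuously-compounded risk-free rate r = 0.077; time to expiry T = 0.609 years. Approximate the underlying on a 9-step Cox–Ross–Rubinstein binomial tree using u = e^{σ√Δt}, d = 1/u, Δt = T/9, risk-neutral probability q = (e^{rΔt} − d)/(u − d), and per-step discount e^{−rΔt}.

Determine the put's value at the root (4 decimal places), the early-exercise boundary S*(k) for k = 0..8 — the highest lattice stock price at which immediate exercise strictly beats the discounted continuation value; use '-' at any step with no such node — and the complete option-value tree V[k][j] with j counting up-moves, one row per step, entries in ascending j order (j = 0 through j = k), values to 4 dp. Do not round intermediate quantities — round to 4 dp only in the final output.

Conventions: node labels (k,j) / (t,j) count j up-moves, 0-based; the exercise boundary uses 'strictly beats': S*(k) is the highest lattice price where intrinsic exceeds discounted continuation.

price = 20.6787
boundary = - - - 103.8770 93.4658 103.8770 115.4479 103.8770 115.4479
tree:
20.6787
28.3822 13.1396
37.7782 19.2200 7.1557
48.6430 27.2355 11.3516 3.0062
59.0542 37.1874 17.5016 5.2788 0.7497
68.4220 48.6430 26.0437 9.0849 1.5022 0.0000
76.8508 59.0542 37.0721 15.2134 3.0100 0.0000 0.0000
84.4348 68.4220 48.6430 24.4924 6.0309 0.0000 0.0000 0.0000
91.2588 76.8508 59.0542 37.0721 12.0840 0.0000 0.0000 0.0000 0.0000
97.3988 84.4348 68.4220 48.6430 24.2123 0.0000 0.0000 0.0000 0.0000 0.0000

Δt=0.06767, u=1.11139, d=0.89977, q=0.49831, disc=e^(-rΔt)=0.99480
k=9 terminal: V=max(K-S,0) → 97.3988 84.4348 68.4220 48.6430 24.2123 0.0000 0.0000 0.0000 0.0000 0.0000
k=8: j=0 S=61.2612 intr=91.2588 cont=90.4662 V=91.2588[EX]; j=1 S=75.6692 intr=76.8508 cont=76.0582 V=76.8508[EX]; j=2 S=93.4658 intr=59.0542 cont=58.2616 V=59.0542[EX]; j=3 S=115.4479 intr=37.0721 cont=36.2795 V=37.0721[EX]; j=4 S=142.6000 intr=9.9200 cont=12.0840 V=12.0840[hold]; j=5 S=176.1380 intr=0.0000 cont=0.0000 V=0.0000[hold]; j=6 S=217.5637 intr=0.0000 cont=0.0000 V=0.0000[hold]; j=7 S=268.7323 intr=0.0000 cont=0.0000 V=0.0000[hold]; j=8 S=331.9352 intr=0.0000 cont=0.0000 V=0.0000[hold]  S*(8)=115.4479
k=7: j=0 S=68.0852 intr=84.4348 cont=83.6422 V=84.4348[EX]; j=1 S=84.0980 intr=68.4220 cont=67.6293 V=68.4220[EX]; j=2 S=103.8770 intr=48.6430 cont=47.8504 V=48.6430[EX]; j=3 S=128.3077 intr=24.2123 cont=24.4924 V=24.4924[hold]; j=4 S=158.4843 intr=0.0000 cont=6.0309 V=6.0309[hold]; j=5 S=195.7581 intr=0.0000 cont=0.0000 V=0.0000[hold]; j=6 S=241.7982 intr=0.0000 cont=0.0000 V=0.0000[hold]; j=7 S=298.6666 intr=0.0000 cont=0.0000 V=0.0000[hold]  S*(7)=103.8770
k=6: j=0 S=75.6692 intr=76.8508 cont=76.0582 V=76.8508[EX]; j=1 S=93.4658 intr=59.0542 cont=58.2616 V=59.0542[EX]; j=2 S=115.4479 intr=37.0721 cont=36.4183 V=37.0721[EX]; j=3 S=142.6000 intr=9.9200 cont=15.2134 V=15.2134[hold]; j=4 S=176.1380 intr=0.0000 cont=3.0100 V=3.0100[hold]; j=5 S=217.5637 intr=0.0000 cont=0.0000 V=0.0000[hold]; j=6 S=268.7323 intr=0.0000 cont=0.0000 V=0.0000[hold]  S*(6)=115.4479
k=5: j=0 S=84.0980 intr=68.4220 cont=67.6293 V=68.4220[EX]; j=1 S=103.8770 intr=48.6430 cont=47.8504 V=48.6430[EX]; j=2 S=128.3077 intr=24.2123 cont=26.0437 V=26.0437[hold]; j=3 S=158.4843 intr=0.0000 cont=9.0849 V=9.0849[hold]; j=4 S=195.7581 intr=0.0000 cont=1.5022 V=1.5022[hold]; j=5 S=241.7982 intr=0.0000 cont=0.0000 V=0.0000[hold]  S*(5)=103.8770
k=4: j=0 S=93.4658 intr=59.0542 cont=58.2616 V=59.0542[EX]; j=1 S=115.4479 intr=37.0721 cont=37.1874 V=37.1874[hold]; j=2 S=142.6000 intr=9.9200 cont=17.5016 V=17.5016[hold]; j=3 S=176.1380 intr=0.0000 cont=5.2788 V=5.2788[hold]; j=4 S=217.5637 intr=0.0000 cont=0.7497 V=0.7497[hold]  S*(4)=93.4658
k=3: j=0 S=103.8770 intr=48.6430 cont=47.9075 V=48.6430[EX]; j=1 S=128.3077 intr=24.2123 cont=27.2355 V=27.2355[hold]; j=2 S=158.4843 intr=0.0000 cont=11.3516 V=11.3516[hold]; j=3 S=195.7581 intr=0.0000 cont=3.0062 V=3.0062[hold]  S*(3)=103.8770
k=2: j=0 S=115.4479 intr=37.0721 cont=37.7782 V=37.7782[hold]; j=1 S=142.6000 intr=9.9200 cont=19.2200 V=19.2200[hold]; j=2 S=176.1380 intr=0.0000 cont=7.1557 V=7.1557[hold]  S*(2)=-
k=1: j=0 S=128.3077 intr=24.2123 cont=28.3822 V=28.3822[hold]; j=1 S=158.4843 intr=0.0000 cont=13.1396 V=13.1396[hold]  S*(1)=-
k=0: j=0 S=142.6000 intr=9.9200 cont=20.6787 V=20.6787[hold]  S*(0)=-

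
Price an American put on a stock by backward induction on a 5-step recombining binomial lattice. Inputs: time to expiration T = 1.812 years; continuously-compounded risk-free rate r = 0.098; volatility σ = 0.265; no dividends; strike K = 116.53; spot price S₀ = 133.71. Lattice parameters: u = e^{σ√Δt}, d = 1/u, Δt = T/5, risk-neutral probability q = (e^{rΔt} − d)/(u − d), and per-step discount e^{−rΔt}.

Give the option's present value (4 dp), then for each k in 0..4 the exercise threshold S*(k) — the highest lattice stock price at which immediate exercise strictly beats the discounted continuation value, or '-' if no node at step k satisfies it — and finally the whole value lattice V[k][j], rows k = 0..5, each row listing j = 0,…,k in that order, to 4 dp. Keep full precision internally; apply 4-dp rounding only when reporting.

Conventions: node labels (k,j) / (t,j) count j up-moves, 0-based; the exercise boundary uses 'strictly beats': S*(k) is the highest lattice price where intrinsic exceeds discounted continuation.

price = 5.0533
boundary = - - 97.1849 82.8545 97.1849
tree:
5.0533
10.0515 1.6480
19.3451 3.7611 0.1775
33.6755 8.5495 0.4306 0.0000
45.8928 19.3451 1.0451 0.0000 0.0000
56.3086 33.6755 2.5362 0.0000 0.0000 0.0000

params: Δt=0.36240 u=1.17296 d=0.85255 q=0.57304 e^(-rΔt)=0.96511
t_5 payoffs: 56.3086 33.6755 2.5362 0.0000 0.0000 0.0000
t_4: node(4,0) S=70.6372 payoff=45.8928 vs cont=41.8269 → 45.8928 [stop]  node(4,1) S=97.1849 payoff=19.3451 vs cont=15.2792 → 19.3451 [stop]  node(4,2) S=133.7100 payoff=0.0000 vs cont=1.0451 → 1.0451 [wait]  node(4,3) S=183.9624 payoff=0.0000 vs cont=0.0000 → 0.0000 [wait]  node(4,4) S=253.1013 payoff=0.0000 vs cont=0.0000 → 0.0000 [wait]  ⇒ S*(4)=97.1849
t_3: node(3,0) S=82.8545 payoff=33.6755 vs cont=29.6096 → 33.6755 [stop]  node(3,1) S=113.9938 payoff=2.5362 vs cont=8.5495 → 8.5495 [wait]  node(3,2) S=156.8363 payoff=0.0000 vs cont=0.4306 → 0.4306 [wait]  node(3,3) S=215.7803 payoff=0.0000 vs cont=0.0000 → 0.0000 [wait]  ⇒ S*(3)=82.8545
t_2: node(2,0) S=97.1849 payoff=19.3451 vs cont=18.6048 → 19.3451 [stop]  node(2,1) S=133.7100 payoff=0.0000 vs cont=3.7611 → 3.7611 [wait]  node(2,2) S=183.9624 payoff=0.0000 vs cont=0.1775 → 0.1775 [wait]  ⇒ S*(2)=97.1849
t_1: node(1,0) S=113.9938 payoff=2.5362 vs cont=10.0515 → 10.0515 [wait]  node(1,1) S=156.8363 payoff=0.0000 vs cont=1.6480 → 1.6480 [wait]  ⇒ S*(1)=-
t_0: node(0,0) S=133.7100 payoff=0.0000 vs cont=5.0533 → 5.0533 [wait]  ⇒ S*(0)=-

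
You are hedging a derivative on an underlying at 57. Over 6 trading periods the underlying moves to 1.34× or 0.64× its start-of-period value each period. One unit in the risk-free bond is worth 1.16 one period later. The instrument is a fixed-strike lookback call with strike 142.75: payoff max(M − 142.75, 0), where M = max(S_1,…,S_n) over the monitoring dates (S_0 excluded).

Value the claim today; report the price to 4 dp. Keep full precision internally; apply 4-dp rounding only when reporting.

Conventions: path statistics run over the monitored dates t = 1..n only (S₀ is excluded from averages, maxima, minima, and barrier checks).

price = 18.1239

Set p* = 0.7429 (from d < R < u); the path-dependent value is the discounted p*-expectation over all price paths.
Enumerate all 2^6 = 64 price paths (U = up ×1.34, D = down ×0.64); each path with k up-moves has probability p*^k·(1−p*)^(6−k).
DDDDDD: M=36.4800, payoff=0.0000, prob=0.000289
UDDDDD: M=76.3800, payoff=0.0000, prob=0.000835
DUDDDD: M=48.8832, payoff=0.0000, prob=0.000835
UUDDDD: M=102.3492, payoff=0.0000, prob=0.002413
DDUDDD: M=36.4800, payoff=0.0000, prob=0.000835
UDUDDD: M=76.3800, payoff=0.0000, prob=0.002413
DUUDDD: M=65.5035, payoff=0.0000, prob=0.002413
UUUDDD: M=137.1479, payoff=0.0000, prob=0.006970
DDDUDD: M=36.4800, payoff=0.0000, prob=0.000835
UDDUDD: M=76.3800, payoff=0.0000, prob=0.002413
DUDUDD: M=48.8832, payoff=0.0000, prob=0.002413
UUDUDD: M=102.3492, payoff=0.0000, prob=0.006970
DDUUDD: M=41.9222, payoff=0.0000, prob=0.002413
UDUUDD: M=87.7747, payoff=0.0000, prob=0.006970
DUUUDD: M=87.7747, payoff=0.0000, prob=0.006970
UUUUDD: M=183.7782, payoff=41.0282, prob=0.020136
DDDDUD: M=36.4800, payoff=0.0000, prob=0.000835
UDDDUD: M=76.3800, payoff=0.0000, prob=0.002413
DUDDUD: M=48.8832, payoff=0.0000, prob=0.002413
UUDDUD: M=102.3492, payoff=0.0000, prob=0.006970
DDUDUD: M=36.4800, payoff=0.0000, prob=0.002413
UDUDUD: M=76.3800, payoff=0.0000, prob=0.006970
DUUDUD: M=65.5035, payoff=0.0000, prob=0.006970
UUUDUD: M=137.1479, payoff=0.0000, prob=0.020136
DDDUUD: M=36.4800, payoff=0.0000, prob=0.002413
UDDUUD: M=76.3800, payoff=0.0000, prob=0.006970
DUDUUD: M=56.1758, payoff=0.0000, prob=0.006970
UUDUUD: M=117.6181, payoff=0.0000, prob=0.020136
DDUUUD: M=56.1758, payoff=0.0000, prob=0.006970
UDUUUD: M=117.6181, payoff=0.0000, prob=0.020136
DUUUUD: M=117.6181, payoff=0.0000, prob=0.020136
UUUUUD: M=246.2628, payoff=103.5128, prob=0.058170
DDDDDU: M=36.4800, payoff=0.0000, prob=0.000835
UDDDDU: M=76.3800, payoff=0.0000, prob=0.002413
DUDDDU: M=48.8832, payoff=0.0000, prob=0.002413
UUDDDU: M=102.3492, payoff=0.0000, prob=0.006970
DDUDDU: M=36.4800, payoff=0.0000, prob=0.002413
UDUDDU: M=76.3800, payoff=0.0000, prob=0.006970
DUUDDU: M=65.5035, payoff=0.0000, prob=0.006970
UUUDDU: M=137.1479, payoff=0.0000, prob=0.020136
DDDUDU: M=36.4800, payoff=0.0000, prob=0.002413
UDDUDU: M=76.3800, payoff=0.0000, prob=0.006970
DUDUDU: M=48.8832, payoff=0.0000, prob=0.006970
UUDUDU: M=102.3492, payoff=0.0000, prob=0.020136
DDUUDU: M=41.9222, payoff=0.0000, prob=0.006970
UDUUDU: M=87.7747, payoff=0.0000, prob=0.020136
DUUUDU: M=87.7747, payoff=0.0000, prob=0.020136
UUUUDU: M=183.7782, payoff=41.0282, prob=0.058170
DDDDUU: M=36.4800, payoff=0.0000, prob=0.002413
UDDDUU: M=76.3800, payoff=0.0000, prob=0.006970
DUDDUU: M=48.8832, payoff=0.0000, prob=0.006970
UUDDUU: M=102.3492, payoff=0.0000, prob=0.020136
DDUDUU: M=36.4800, payoff=0.0000, prob=0.006970
UDUDUU: M=76.3800, payoff=0.0000, prob=0.020136
DUUDUU: M=75.2756, payoff=0.0000, prob=0.020136
UUUDUU: M=157.6082, payoff=14.8582, prob=0.058170
DDDUUU: M=36.4800, payoff=0.0000, prob=0.006970
UDDUUU: M=76.3800, payoff=0.0000, prob=0.020136
DUDUUU: M=75.2756, payoff=0.0000, prob=0.020136
UUDUUU: M=157.6082, payoff=14.8582, prob=0.058170
DDUUUU: M=75.2756, payoff=0.0000, prob=0.020136
UDUUUU: M=157.6082, payoff=14.8582, prob=0.058170
DUUUUU: M=157.6082, payoff=14.8582, prob=0.058170
UUUUUU: M=329.9922, payoff=187.2422, prob=0.168047
Price = Σ prob·payoff / R^6 = 44.156913 / 2.436396 = 18.1239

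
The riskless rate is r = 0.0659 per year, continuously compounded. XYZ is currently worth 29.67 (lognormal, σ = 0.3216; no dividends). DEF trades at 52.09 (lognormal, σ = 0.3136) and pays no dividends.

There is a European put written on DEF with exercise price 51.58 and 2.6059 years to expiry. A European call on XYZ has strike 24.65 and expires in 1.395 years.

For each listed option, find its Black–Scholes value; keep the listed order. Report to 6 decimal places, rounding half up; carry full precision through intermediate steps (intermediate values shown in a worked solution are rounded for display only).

price(DEF put K=51.58) = 5.812736
price(XYZ call K=24.65) = 8.503264

[DEF put K=51.58]
σ√T = 0.3136·√2.6059 = 0.506238
d₁ = (ln(S/K) + (r+σ²/2)T) / (σ√T) = (ln(52.09/51.58) + (0.0659+0.3136²/2)·2.6059) / 0.506238 = (0.009839 + 0.299867) / 0.506238 = 0.611780
d₂ = d₁ − σ√T = 0.611780 − 0.506238 = 0.105542
e^{−rT} = 0.842208
N(−d₁) = 0.270342,  N(−d₂) = 0.457973
price = K·e^{−rT}·N(−d₂) − S·N(−d₁) = 19.894835 − 14.082099 = 5.812736
[XYZ call K=24.65]
σ√T = 0.3216·√1.395 = 0.379842
d₁ = (ln(S/K) + (r+σ²/2)T) / (σ√T) = (ln(29.67/24.65) + (0.0659+0.3216²/2)·1.395) / 0.379842 = (0.185360 + 0.164071) / 0.379842 = 0.919935
d₂ = d₁ − σ√T = 0.919935 − 0.379842 = 0.540093
e^{−rT} = 0.912169
N(d₁) = 0.821197,  N(d₂) = 0.705433
price = S·N(d₁) − K·e^{−rT}·N(d₂) = 24.364904 − 15.861640 = 8.503264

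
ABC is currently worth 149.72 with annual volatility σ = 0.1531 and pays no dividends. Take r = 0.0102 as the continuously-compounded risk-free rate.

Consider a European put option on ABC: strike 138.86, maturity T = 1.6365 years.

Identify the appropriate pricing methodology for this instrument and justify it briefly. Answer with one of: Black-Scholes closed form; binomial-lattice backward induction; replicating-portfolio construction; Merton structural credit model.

framework: Black-Scholes closed form

Key observation: the strike-138.86 put on ABC is European-exercise on a continuously-modelled lognormal underlying, so its value is a single closed-form evaluation.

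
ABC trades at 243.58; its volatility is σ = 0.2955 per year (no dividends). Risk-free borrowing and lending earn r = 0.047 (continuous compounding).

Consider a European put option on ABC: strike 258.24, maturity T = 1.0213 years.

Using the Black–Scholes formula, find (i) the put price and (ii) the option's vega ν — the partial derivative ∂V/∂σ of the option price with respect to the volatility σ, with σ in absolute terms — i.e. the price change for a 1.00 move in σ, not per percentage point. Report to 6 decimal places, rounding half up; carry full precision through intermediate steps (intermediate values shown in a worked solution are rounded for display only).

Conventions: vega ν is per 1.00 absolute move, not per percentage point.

σ√T = 0.2955·√1.0213 = 0.298630
d₁ = (ln(S/K) + (r+σ²/2)T) / (σ√T) = (ln(243.58/258.24) + (0.047+0.2955²/2)·1.0213) / 0.298630 = (-0.058444 + 0.092591) / 0.298630 = 0.114346
d₂ = d₁ − σ√T = 0.114346 − 0.298630 = -0.184284
e^{−rT} = 0.953133
N(−d₁) = 0.454482,  N(−d₂) = 0.573105
Put price V = K·e^{−rT}·N(−d₂) − S·N(−d₁) = 141.062301 − 110.702658 = 30.359643
φ(d₁) = (1/√(2π))·e^{−d₁²/2} = 0.396343
ν = S·φ(d₁)·√T = 97.563900

price = 30.359643
ν = 97.563900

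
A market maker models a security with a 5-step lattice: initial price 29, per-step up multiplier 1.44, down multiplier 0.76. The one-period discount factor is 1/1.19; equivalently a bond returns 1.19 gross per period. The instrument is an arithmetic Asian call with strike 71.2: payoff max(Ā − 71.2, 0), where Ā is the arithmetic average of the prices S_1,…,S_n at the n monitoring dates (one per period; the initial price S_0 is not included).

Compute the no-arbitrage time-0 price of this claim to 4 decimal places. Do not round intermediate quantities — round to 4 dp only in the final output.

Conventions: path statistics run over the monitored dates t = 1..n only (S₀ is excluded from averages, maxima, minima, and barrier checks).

No-arbitrage gives p* = (R−d)/(u−d) = 0.6324: enumerate every path, weight its payoff by its p*-probability, and discount by R^5.
Enumerate all 2^5 = 32 price paths (U = up ×1.44, D = down ×0.76); each path with k up-moves has probability p*^k·(1−p*)^(5−k).
DDDDD: Ā=13.7098, payoff=0.0000, prob=0.006717
UDDDD: Ā=25.9764, payoff=0.0000, prob=0.011553
DUDDD: Ā=22.0324, payoff=0.0000, prob=0.011553
UUDDD: Ā=41.7455, payoff=0.0000, prob=0.019871
DDUDD: Ā=19.0349, payoff=0.0000, prob=0.011553
UDUDD: Ā=36.0662, payoff=0.0000, prob=0.019871
DUUDD: Ā=32.1222, payoff=0.0000, prob=0.019871
UUUDD: Ā=60.8631, payoff=0.0000, prob=0.034178
DDDUD: Ā=16.7569, payoff=0.0000, prob=0.011553
UDDUD: Ā=31.7499, payoff=0.0000, prob=0.019871
DUDUD: Ā=27.8059, payoff=0.0000, prob=0.019871
UUDUD: Ā=52.6848, payoff=0.0000, prob=0.034178
DDUUD: Ā=24.8084, payoff=0.0000, prob=0.019871
UDUUD: Ā=47.0055, payoff=0.0000, prob=0.034178
DUUUD: Ā=43.0615, payoff=0.0000, prob=0.034178
UUUUD: Ā=81.5901, payoff=10.3901, prob=0.058785
DDDDU: Ā=15.0256, payoff=0.0000, prob=0.011553
UDDDU: Ā=28.4695, payoff=0.0000, prob=0.019871
DUDDU: Ā=24.5255, payoff=0.0000, prob=0.019871
UUDDU: Ā=46.4693, payoff=0.0000, prob=0.034178
DDUDU: Ā=21.5280, payoff=0.0000, prob=0.019871
UDUDU: Ā=40.7900, payoff=0.0000, prob=0.034178
DUUDU: Ā=36.8460, payoff=0.0000, prob=0.034178
UUUDU: Ā=69.8134, payoff=0.0000, prob=0.058785
DDDUU: Ā=19.2500, payoff=0.0000, prob=0.019871
UDDUU: Ā=36.4736, payoff=0.0000, prob=0.034178
DUDUU: Ā=32.5296, payoff=0.0000, prob=0.034178
UUDUU: Ā=61.6351, payoff=0.0000, prob=0.058785
DDUUU: Ā=29.5322, payoff=0.0000, prob=0.034178
UDUUU: Ā=55.9558, payoff=0.0000, prob=0.058785
DUUUU: Ā=52.0118, payoff=0.0000, prob=0.058785
UUUUU: Ā=98.5486, payoff=27.3486, prob=0.101111
Price = Σ prob·payoff / R^5 = 3.376027 / 2.386354 = 1.4147

price = 1.4147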